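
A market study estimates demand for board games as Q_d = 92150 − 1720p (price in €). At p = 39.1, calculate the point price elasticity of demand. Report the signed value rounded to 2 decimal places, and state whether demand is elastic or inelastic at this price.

-2.70; elastic

dQ_d/dp = −1720. At p = 39.1, Q_d = 92150 − 1720(39.1) = 24898.
Ed = (dQ_d/dp)·(p/Q_d) = −1720 × (39.1/24898) = -2.7011…
|Ed| = 2.70 > 1, so demand is elastic.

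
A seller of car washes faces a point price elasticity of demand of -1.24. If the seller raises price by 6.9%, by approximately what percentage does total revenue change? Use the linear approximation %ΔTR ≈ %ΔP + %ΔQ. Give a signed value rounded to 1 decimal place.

%ΔQ ≈ Ed × %ΔP = (-1.24) × (+6.9%) = -8.5560%
%ΔTR ≈ %ΔP + %ΔQ = (+6.9%) + (-8.5560%) = -1.6560%

-1.7%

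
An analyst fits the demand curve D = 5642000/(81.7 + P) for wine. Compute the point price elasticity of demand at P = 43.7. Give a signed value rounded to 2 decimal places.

dD/dP = −5642000/(81.7 + P)² = -358.788. At P = 43.7, D = 44992.
Ed = (dD/dP)·(P/D) = (-358.788) × (43.7/44992) = -0.3484…

-0.35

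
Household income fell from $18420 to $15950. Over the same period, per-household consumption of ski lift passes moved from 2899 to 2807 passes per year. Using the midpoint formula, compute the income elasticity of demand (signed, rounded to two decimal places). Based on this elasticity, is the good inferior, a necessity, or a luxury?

%ΔQ = (2807 − 2899)/[( 2899 + 2807)/2] = -92/2853 = -0.032246…
%ΔIncome = (15950 − 18420)/[( 18420 + 15950)/2] = -2470/17185 = -0.143729…
E_income = (-92/2853) / (-2470/17185) = 0.2243…
0 < E_income < 1 ⇒ normal good, necessity.

0.22; necessity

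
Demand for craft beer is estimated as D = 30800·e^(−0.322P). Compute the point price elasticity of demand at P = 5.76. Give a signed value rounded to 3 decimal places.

-1.855

dD/dP = −0.322·D = -1552.07. At P = 5.76, D = 4820.1.
Ed = (dD/dP)·(P/D) = (-1552.07) × (5.76/4820.1) = -1.85472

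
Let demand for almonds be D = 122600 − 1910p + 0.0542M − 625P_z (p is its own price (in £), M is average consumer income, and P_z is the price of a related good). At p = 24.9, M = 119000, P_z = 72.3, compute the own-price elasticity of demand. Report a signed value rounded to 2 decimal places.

-1.31

At the given values, D = 122600 − 1910(24.9) + 0.0542(119000) − 625(72.3) = 36303.3.
∂D/∂p = −1910.
E = (-1910) × (24.9/36303.3) = -1.3100…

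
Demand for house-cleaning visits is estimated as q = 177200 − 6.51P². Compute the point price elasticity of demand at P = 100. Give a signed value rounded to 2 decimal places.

dq/dP = −2·6.51·P = -1302. At P = 100, q = 112100.
Ed = (dq/dP)·(P/q) = (-1302) × (100/112100) = -1.1614…

-1.16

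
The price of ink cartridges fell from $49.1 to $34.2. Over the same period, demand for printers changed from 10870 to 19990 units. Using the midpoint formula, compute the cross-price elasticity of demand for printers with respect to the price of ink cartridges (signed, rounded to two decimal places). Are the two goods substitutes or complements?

-1.65; complements

%ΔQ_{printers} = (19990 − 10870)/avg = 9120/15430 = 0.591056…
%ΔP_{ink cartridges} = (34.2 − 49.1)/avg = -14.9/41.65 = -0.357743…
E_cross = (9120/15430) / (-14.9/41.65) = -1.6521…
E_cross < 0 ⇒ the goods are complements.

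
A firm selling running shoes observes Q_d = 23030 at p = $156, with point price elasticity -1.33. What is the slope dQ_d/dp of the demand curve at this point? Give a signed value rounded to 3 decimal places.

Ed = (dQ_d/dp)·(p/Q_d) ⇒ dQ_d/dp = Ed·Q_d/p = (-1.33)·23030/156 = -196.34551…

-196.346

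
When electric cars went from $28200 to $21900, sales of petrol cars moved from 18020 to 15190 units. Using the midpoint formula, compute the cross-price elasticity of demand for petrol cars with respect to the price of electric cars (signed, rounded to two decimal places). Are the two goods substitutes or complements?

0.68; substitutes

%ΔQ_{petrol cars} = (15190 − 18020)/avg = -2830/16605 = -0.170430…
%ΔP_{electric cars} = (21900 − 28200)/avg = -6300/25050 = -0.251497…
E_cross = (-2830/16605) / (-6300/25050) = 0.6776…
E_cross > 0 ⇒ the goods are substitutes.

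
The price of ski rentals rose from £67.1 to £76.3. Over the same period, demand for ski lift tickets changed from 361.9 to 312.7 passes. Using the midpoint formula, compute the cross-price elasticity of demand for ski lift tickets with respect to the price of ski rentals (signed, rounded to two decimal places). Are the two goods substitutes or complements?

-1.14; complements

%ΔQ_{ski lift tickets} = (312.7 − 361.9)/avg = -49.2/337.3 = -0.145864…
%ΔP_{ski rentals} = (76.3 − 67.1)/avg = 9.2/71.7 = 0.128312…
E_cross = (-49.2/337.3) / (9.2/71.7) = -1.1367…
E_cross < 0 ⇒ the goods are complements.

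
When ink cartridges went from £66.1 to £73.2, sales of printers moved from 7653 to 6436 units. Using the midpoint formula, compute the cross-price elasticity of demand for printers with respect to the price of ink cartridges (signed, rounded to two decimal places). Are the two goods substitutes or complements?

%ΔQ_{printers} = (6436 − 7653)/avg = -1217/7044.5 = -0.172758…
%ΔP_{ink cartridges} = (73.2 − 66.1)/avg = 7.1/69.65 = 0.101938…
E_cross = (-1217/7044.5) / (7.1/69.65) = -1.6947…
E_cross < 0 ⇒ the goods are complements.

-1.69; complements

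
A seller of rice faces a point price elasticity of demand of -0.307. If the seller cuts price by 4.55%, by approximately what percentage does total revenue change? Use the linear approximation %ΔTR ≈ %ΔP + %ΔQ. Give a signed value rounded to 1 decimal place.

-3.2%

%ΔQ ≈ Ed × %ΔP = (-0.307) × (-4.55%) = +1.3969%
%ΔTR ≈ %ΔP + %ΔQ = (-4.55%) + (+1.3969%) = -3.1532%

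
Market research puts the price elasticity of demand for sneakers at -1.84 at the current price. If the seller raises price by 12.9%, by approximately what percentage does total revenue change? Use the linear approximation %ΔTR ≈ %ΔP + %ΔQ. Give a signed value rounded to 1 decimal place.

%ΔQ ≈ Ed × %ΔP = (-1.84) × (+12.9%) = -23.7360%
%ΔTR ≈ %ΔP + %ΔQ = (+12.9%) + (-23.7360%) = -10.8360%

-10.8%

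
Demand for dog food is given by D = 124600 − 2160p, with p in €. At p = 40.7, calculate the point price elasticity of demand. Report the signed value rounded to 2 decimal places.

-2.40

dD/dp = −2160. At p = 40.7, D = 124600 − 2160(40.7) = 36688.
Ed = (dD/dp)·(p/D) = −2160 × (40.7/36688) = -2.3962…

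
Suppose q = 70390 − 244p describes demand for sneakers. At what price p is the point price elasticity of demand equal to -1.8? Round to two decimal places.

Ed = −244p/(70390 − 244p). Set this equal to -1.8:
244p = 1.8·(70390 − 244p) ⇒ 244p(1 + 1.8) = 1.8·70390
p = 1.8·70390 / (244·2.8) = 185.4537…

185.45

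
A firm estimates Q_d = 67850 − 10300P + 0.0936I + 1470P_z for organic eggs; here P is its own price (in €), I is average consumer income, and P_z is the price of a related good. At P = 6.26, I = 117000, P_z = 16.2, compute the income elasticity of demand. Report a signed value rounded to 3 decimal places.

At the given values, Q_d = 67850 − 10300(6.26) + 0.0936(117000) + 1470(16.2) = 38137.2.
∂Q_d/∂I = 0.0936.
E = (0.0936) × (117000/38137.2) = 0.28715…

0.287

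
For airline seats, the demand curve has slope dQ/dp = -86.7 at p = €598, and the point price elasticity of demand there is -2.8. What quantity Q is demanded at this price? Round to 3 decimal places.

Ed = (dQ/dp)·(p/Q) ⇒ Q = (dQ/dp)·p/Ed = (-86.7)·598/(-2.8) = 18516.64285…

18516.643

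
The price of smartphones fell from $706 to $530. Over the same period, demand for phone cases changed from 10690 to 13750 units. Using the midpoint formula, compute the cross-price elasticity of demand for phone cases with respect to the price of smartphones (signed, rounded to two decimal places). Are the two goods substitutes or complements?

-0.88; complements

%ΔQ_{phone cases} = (13750 − 10690)/avg = 3060/12220 = 0.250409…
%ΔP_{smartphones} = (530 − 706)/avg = -176/618 = -0.284789…
E_cross = (3060/12220) / (-176/618) = -0.8792…
E_cross < 0 ⇒ the goods are complements.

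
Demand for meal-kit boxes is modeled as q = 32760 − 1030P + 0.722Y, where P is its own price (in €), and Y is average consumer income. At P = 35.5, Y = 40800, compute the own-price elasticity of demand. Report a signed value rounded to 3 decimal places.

At the given values, q = 32760 − 1030(35.5) + 0.722(40800) = 25652.6.
∂q/∂P = −1030.
E = (-1030) × (35.5/25652.6) = -1.42539…

-1.425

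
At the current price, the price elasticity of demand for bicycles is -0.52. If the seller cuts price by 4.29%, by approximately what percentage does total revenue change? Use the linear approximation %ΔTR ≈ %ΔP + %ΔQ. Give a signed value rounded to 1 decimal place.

-2.1%

%ΔQ ≈ Ed × %ΔP = (-0.52) × (-4.29%) = +2.2308%
%ΔTR ≈ %ΔP + %ΔQ = (-4.29%) + (+2.2308%) = -2.0592%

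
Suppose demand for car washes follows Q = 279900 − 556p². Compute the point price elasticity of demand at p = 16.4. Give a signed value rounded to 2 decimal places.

-2.29

dQ/dp = −2·556·p = -18236.8. At p = 16.4, Q = 130358.24.
Ed = (dQ/dp)·(p/Q) = (-18236.8) × (16.4/130358.24) = -2.2943…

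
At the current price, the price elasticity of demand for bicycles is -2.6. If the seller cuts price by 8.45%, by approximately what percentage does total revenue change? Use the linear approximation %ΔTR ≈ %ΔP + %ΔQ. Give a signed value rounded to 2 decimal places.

%ΔQ ≈ Ed × %ΔP = (-2.6) × (-8.45%) = +21.9700%
%ΔTR ≈ %ΔP + %ΔQ = (-8.45%) + (+21.9700%) = +13.5200%

+13.52%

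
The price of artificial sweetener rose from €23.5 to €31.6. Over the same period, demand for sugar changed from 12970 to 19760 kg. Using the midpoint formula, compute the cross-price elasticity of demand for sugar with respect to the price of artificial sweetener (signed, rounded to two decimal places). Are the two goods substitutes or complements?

1.41; substitutes

%ΔQ_{sugar} = (19760 − 12970)/avg = 6790/16365 = 0.414909…
%ΔP_{artificial sweetener} = (31.6 − 23.5)/avg = 8.1/27.55 = 0.294010…
E_cross = (6790/16365) / (8.1/27.55) = 1.4112…
E_cross > 0 ⇒ the goods are substitutes.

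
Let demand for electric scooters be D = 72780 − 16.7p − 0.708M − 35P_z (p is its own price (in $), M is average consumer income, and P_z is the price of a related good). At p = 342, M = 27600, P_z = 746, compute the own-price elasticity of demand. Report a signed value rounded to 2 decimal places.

At the given values, D = 72780 − 16.7(342) − 0.708(27600) − 35(746) = 21417.8.
∂D/∂p = −16.7.
E = (-16.7) × (342/21417.8) = -0.2666…

-0.27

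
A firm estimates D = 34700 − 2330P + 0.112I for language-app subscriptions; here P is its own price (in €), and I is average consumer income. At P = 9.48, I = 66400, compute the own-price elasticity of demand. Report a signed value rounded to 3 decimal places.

At the given values, D = 34700 − 2330(9.48) + 0.112(66400) = 20048.4.
∂D/∂P = −2330.
E = (-2330) × (9.48/20048.4) = -1.10175…

-1.102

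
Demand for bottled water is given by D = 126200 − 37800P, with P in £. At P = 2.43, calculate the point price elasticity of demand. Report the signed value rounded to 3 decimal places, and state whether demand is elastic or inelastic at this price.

-2.674; elastic

dD/dP = −37800. At P = 2.43, D = 126200 − 37800(2.43) = 34346.
Ed = (dD/dP)·(P/D) = −37800 × (2.43/34346) = -2.67437…
|Ed| = 2.674 > 1, so demand is elastic.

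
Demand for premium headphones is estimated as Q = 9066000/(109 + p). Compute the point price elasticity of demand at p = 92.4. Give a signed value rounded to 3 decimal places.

-0.459

dQ/dp = −9066000/(109 + p)² = -223.51. At p = 92.4, Q = 45014.9.
Ed = (dQ/dp)·(p/Q) = (-223.51) × (92.4/45014.9) = -0.45878…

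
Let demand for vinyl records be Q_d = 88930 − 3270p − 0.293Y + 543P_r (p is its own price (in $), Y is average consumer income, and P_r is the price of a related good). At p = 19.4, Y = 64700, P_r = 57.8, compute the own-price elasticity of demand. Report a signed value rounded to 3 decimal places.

-1.673

At the given values, Q_d = 88930 − 3270(19.4) − 0.293(64700) + 543(57.8) = 37920.3.
∂Q_d/∂p = −3270.
E = (-3270) × (19.4/37920.3) = -1.67292…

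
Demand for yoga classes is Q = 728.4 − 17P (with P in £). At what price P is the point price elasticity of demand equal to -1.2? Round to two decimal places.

Ed = −17P/(728.4 − 17P). Set this equal to -1.2:
17P = 1.2·(728.4 − 17P) ⇒ 17P(1 + 1.2) = 1.2·728.4
P = 1.2·728.4 / (17·2.2) = 23.3711…

23.37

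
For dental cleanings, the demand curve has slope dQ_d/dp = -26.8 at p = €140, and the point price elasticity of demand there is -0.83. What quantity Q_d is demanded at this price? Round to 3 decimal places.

4520.482

Ed = (dQ_d/dp)·(p/Q_d) ⇒ Q_d = (dQ_d/dp)·p/Ed = (-26.8)·140/(-0.83) = 4520.48192…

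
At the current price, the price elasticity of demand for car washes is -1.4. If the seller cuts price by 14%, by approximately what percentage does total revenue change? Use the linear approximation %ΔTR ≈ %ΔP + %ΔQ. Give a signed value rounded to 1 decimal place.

+5.6%

%ΔQ ≈ Ed × %ΔP = (-1.4) × (-14%) = +19.6000%
%ΔTR ≈ %ΔP + %ΔQ = (-14%) + (+19.6000%) = +5.6000%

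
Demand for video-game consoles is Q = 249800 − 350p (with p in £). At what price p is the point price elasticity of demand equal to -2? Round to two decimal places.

475.81

Ed = −350p/(249800 − 350p). Set this equal to -2:
350p = 2·(249800 − 350p) ⇒ 350p(1 + 2) = 2·249800
p = 2·249800 / (350·3) = 475.8095…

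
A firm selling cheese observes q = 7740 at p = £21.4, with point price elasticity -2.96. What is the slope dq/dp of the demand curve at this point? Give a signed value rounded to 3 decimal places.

-1070.579

Ed = (dq/dp)·(p/q) ⇒ dq/dp = Ed·q/p = (-2.96)·7740/21.4 = -1070.57943…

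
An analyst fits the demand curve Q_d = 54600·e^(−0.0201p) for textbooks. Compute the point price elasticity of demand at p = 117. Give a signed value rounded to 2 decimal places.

-2.35

dQ_d/dp = −0.0201·Q_d = -104.486. At p = 117, Q_d = 5198.31.
Ed = (dQ_d/dp)·(p/Q_d) = (-104.486) × (117/5198.31) = -2.3517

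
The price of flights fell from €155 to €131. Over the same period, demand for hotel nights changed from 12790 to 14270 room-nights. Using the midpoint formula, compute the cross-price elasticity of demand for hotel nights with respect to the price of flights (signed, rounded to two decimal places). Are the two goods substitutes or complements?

%ΔQ_{hotel nights} = (14270 − 12790)/avg = 1480/13530 = 0.109386…
%ΔP_{flights} = (131 − 155)/avg = -24/143 = -0.167832…
E_cross = (1480/13530) / (-24/143) = -0.6517…
E_cross < 0 ⇒ the goods are complements.

-0.65; complements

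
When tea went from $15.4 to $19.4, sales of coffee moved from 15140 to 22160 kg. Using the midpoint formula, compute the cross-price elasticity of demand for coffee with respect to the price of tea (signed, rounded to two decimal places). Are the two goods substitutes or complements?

%ΔQ_{coffee} = (22160 − 15140)/avg = 7020/18650 = 0.376407…
%ΔP_{tea} = (19.4 − 15.4)/avg = 4/17.4 = 0.229885…
E_cross = (7020/18650) / (4/17.4) = 1.6373…
E_cross > 0 ⇒ the goods are substitutes.

1.64; substitutes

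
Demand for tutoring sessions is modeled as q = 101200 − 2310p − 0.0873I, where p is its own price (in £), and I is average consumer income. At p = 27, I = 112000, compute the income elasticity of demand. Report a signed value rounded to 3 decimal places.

At the given values, q = 101200 − 2310(27) − 0.0873(112000) = 29052.4.
∂q/∂I = -0.0873.
E = (-0.0873) × (112000/29052.4) = -0.33655…

-0.337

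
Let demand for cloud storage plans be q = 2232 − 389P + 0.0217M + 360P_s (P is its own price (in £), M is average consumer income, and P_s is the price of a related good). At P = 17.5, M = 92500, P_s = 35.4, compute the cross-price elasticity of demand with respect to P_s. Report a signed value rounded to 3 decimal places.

1.252

At the given values, q = 2232 − 389(17.5) + 0.0217(92500) + 360(35.4) = 10175.75.
∂q/∂P_s = 360.
E = (360) × (35.4/10175.75) = 1.25238…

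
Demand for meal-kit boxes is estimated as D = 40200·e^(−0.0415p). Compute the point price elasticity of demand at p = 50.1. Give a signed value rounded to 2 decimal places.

dD/dp = −0.0415·D = -208.598. At p = 50.1, D = 5026.47.
Ed = (dD/dp)·(p/D) = (-208.598) × (50.1/5026.47) = -2.0791…

-2.08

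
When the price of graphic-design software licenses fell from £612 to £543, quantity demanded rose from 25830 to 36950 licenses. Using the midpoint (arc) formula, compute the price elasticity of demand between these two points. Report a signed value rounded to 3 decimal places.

-2.965

%ΔQ = (36950 − 25830) / [(25830 + 36950)/2] = 11120/31390 = 0.354252…
%ΔP = (543 − 612) / [(612 + 543)/2] = -69/577.5 = -0.119480…
Arc Ed = %ΔQ / %ΔP = (11120/31390) / (-69/577.5) = -2.96494…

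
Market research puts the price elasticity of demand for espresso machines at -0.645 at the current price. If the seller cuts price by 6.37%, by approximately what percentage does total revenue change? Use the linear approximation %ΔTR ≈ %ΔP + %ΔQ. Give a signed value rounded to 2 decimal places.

-2.26%

%ΔQ ≈ Ed × %ΔP = (-0.645) × (-6.37%) = +4.1087%
%ΔTR ≈ %ΔP + %ΔQ = (-6.37%) + (+4.1087%) = -2.2614%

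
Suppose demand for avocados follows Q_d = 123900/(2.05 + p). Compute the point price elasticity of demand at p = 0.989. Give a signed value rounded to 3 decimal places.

dQ_d/dp = −123900/(2.05 + p)² = -13415.6. At p = 0.989, Q_d = 40770.
Ed = (dQ_d/dp)·(p/Q_d) = (-13415.6) × (0.989/40770) = -0.32543…

-0.325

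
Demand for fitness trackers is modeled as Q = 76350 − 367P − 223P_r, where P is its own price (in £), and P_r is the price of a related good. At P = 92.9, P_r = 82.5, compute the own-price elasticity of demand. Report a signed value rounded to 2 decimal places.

At the given values, Q = 76350 − 367(92.9) − 223(82.5) = 23858.2.
∂Q/∂P = −367.
E = (-367) × (92.9/23858.2) = -1.4290…

-1.43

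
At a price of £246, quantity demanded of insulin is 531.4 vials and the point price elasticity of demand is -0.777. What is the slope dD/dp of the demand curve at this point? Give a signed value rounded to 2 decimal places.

-1.68

Ed = (dD/dp)·(p/D) ⇒ dD/dp = Ed·D/p = (-0.777)·531.4/246 = -1.6784…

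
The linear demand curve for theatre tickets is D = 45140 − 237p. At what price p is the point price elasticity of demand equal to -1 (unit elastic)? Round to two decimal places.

95.23

Ed = −237p/(45140 − 237p). Set this equal to -1:
237p = 1·(45140 − 237p) ⇒ 237p(1 + 1) = 1·45140
p = 1·45140 / (237·2) = 95.2320…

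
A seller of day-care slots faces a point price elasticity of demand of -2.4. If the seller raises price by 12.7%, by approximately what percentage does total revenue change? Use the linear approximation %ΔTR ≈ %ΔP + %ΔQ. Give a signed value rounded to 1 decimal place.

%ΔQ ≈ Ed × %ΔP = (-2.4) × (+12.7%) = -30.4800%
%ΔTR ≈ %ΔP + %ΔQ = (+12.7%) + (-30.4800%) = -17.7800%

-17.8%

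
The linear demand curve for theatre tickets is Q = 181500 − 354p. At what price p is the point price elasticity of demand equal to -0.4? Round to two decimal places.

146.49

Ed = −354p/(181500 − 354p). Set this equal to -0.4:
354p = 0.4·(181500 − 354p) ⇒ 354p(1 + 0.4) = 0.4·181500
p = 0.4·181500 / (354·1.4) = 146.4891…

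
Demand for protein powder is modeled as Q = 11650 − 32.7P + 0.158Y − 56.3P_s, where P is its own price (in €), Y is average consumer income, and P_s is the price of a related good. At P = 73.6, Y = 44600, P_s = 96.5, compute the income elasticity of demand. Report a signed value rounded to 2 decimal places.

At the given values, Q = 11650 − 32.7(73.6) + 0.158(44600) − 56.3(96.5) = 10857.13.
∂Q/∂Y = 0.158.
E = (0.158) × (44600/10857.13) = 0.6490…

0.65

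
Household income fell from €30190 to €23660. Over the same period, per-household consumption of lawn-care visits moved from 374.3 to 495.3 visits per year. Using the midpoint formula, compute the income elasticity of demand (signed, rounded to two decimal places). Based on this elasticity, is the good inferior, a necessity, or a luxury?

-1.15; inferior

%ΔQ = (495.3 − 374.3)/[( 374.3 + 495.3)/2] = 121/434.8 = 0.278288…
%ΔIncome = (23660 − 30190)/[( 30190 + 23660)/2] = -6530/26925 = -0.242525…
E_income = (121/434.8) / (-6530/26925) = -1.1474…
E_income < 0 ⇒ inferior good.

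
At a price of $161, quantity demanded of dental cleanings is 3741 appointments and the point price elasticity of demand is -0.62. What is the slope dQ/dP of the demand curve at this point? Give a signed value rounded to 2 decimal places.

Ed = (dQ/dP)·(P/Q) ⇒ dQ/dP = Ed·Q/P = (-0.62)·3741/161 = -14.4063…

-14.41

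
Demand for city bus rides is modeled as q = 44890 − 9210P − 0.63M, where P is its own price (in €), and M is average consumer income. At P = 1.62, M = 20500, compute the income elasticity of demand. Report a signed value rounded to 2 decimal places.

-0.76

At the given values, q = 44890 − 9210(1.62) − 0.63(20500) = 17054.8.
∂q/∂M = -0.63.
E = (-0.63) × (20500/17054.8) = -0.7572…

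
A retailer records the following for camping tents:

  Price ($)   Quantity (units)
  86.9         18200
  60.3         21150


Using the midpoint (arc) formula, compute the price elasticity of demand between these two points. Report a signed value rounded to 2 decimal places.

%ΔQ = (21150 − 18200) / [(18200 + 21150)/2] = 2950/19675 = 0.149936…
%ΔP = (60.3 − 86.9) / [(86.9 + 60.3)/2] = -26.6/73.6 = -0.361413…
Arc Ed = %ΔQ / %ΔP = (2950/19675) / (-26.6/73.6) = -0.4148…

-0.41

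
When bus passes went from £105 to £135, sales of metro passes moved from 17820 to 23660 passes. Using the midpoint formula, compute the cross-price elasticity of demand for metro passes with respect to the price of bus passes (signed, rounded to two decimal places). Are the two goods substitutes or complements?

1.13; substitutes

%ΔQ_{metro passes} = (23660 − 17820)/avg = 5840/20740 = 0.281581…
%ΔP_{bus passes} = (135 − 105)/avg = 30/120 = 0.25
E_cross = (5840/20740) / (30/120) = 1.1263…
E_cross > 0 ⇒ the goods are substitutes.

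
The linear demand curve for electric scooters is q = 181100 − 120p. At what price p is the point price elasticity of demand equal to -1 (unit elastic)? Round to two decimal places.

Ed = −120p/(181100 − 120p). Set this equal to -1:
120p = 1·(181100 − 120p) ⇒ 120p(1 + 1) = 1·181100
p = 1·181100 / (120·2) = 754.5833…

754.58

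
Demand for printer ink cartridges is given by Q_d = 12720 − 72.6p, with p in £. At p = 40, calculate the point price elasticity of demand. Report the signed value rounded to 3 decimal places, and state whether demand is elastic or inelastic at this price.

dQ_d/dp = −72.6. At p = 40, Q_d = 12720 − 72.6(40) = 9816.
Ed = (dQ_d/dp)·(p/Q_d) = −72.6 × (40/9816) = -0.29584…
|Ed| = 0.296 < 1, so demand is inelastic.

-0.296; inelastic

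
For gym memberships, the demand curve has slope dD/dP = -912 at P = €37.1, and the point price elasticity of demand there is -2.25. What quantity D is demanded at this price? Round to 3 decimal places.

15037.867

Ed = (dD/dP)·(P/D) ⇒ D = (dD/dP)·P/Ed = (-912)·37.1/(-2.25) = 15037.86666…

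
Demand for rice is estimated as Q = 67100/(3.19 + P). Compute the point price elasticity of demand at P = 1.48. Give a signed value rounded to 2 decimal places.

dQ/dP = −67100/(3.19 + P)² = -3076.73. At P = 1.48, Q = 14368.3.
Ed = (dQ/dP)·(P/Q) = (-3076.73) × (1.48/14368.3) = -0.3169…

-0.32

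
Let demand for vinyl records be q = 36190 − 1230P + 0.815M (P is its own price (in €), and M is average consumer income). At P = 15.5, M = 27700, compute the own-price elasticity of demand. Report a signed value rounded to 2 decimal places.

-0.48

At the given values, q = 36190 − 1230(15.5) + 0.815(27700) = 39700.5.
∂q/∂P = −1230.
E = (-1230) × (15.5/39700.5) = -0.4802…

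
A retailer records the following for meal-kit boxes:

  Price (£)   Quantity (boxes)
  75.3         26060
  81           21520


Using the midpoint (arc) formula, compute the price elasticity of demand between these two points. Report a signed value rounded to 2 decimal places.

%ΔQ = (21520 − 26060) / [(26060 + 21520)/2] = -4540/23790 = -0.190836…
%ΔP = (81 − 75.3) / [(75.3 + 81)/2] = 5.7/78.15 = 0.072936…
Arc Ed = %ΔQ / %ΔP = (-4540/23790) / (5.7/78.15) = -2.6164…

-2.62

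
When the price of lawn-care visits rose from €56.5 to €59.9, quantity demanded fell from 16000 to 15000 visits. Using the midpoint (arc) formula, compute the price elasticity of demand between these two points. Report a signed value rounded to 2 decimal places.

%ΔQ = (15000 − 16000) / [(16000 + 15000)/2] = -1000/15500 = -0.064516…
%ΔP = (59.9 − 56.5) / [(56.5 + 59.9)/2] = 3.4/58.2 = 0.058419…
Arc Ed = %ΔQ / %ΔP = (-1000/15500) / (3.4/58.2) = -1.1043…

-1.10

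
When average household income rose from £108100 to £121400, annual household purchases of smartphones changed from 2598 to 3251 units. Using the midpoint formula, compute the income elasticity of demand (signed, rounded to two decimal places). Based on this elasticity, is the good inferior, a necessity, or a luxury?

1.93; luxury

%ΔQ = (3251 − 2598)/[( 2598 + 3251)/2] = 653/2924.5 = 0.223286…
%ΔIncome = (121400 − 108100)/[( 108100 + 121400)/2] = 13300/114750 = 0.115904…
E_income = (653/2924.5) / (13300/114750) = 1.9264…
E_income > 1 ⇒ normal good, luxury.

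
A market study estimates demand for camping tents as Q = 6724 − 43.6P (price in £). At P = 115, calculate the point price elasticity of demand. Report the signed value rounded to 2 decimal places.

dQ/dP = −43.6. At P = 115, Q = 6724 − 43.6(115) = 1710.
Ed = (dQ/dP)·(P/Q) = −43.6 × (115/1710) = -2.9321…

-2.93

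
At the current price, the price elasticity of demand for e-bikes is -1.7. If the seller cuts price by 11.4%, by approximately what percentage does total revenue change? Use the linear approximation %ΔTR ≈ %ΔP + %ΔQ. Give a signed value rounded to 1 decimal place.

%ΔQ ≈ Ed × %ΔP = (-1.7) × (-11.4%) = +19.3800%
%ΔTR ≈ %ΔP + %ΔQ = (-11.4%) + (+19.3800%) = +7.9800%

+8.0%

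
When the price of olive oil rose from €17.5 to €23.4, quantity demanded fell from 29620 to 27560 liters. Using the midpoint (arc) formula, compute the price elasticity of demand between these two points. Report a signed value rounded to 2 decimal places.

-0.25

%ΔQ = (27560 − 29620) / [(29620 + 27560)/2] = -2060/28590 = -0.072053…
%ΔP = (23.4 − 17.5) / [(17.5 + 23.4)/2] = 5.9/20.45 = 0.288508…
Arc Ed = %ΔQ / %ΔP = (-2060/28590) / (5.9/20.45) = -0.2497…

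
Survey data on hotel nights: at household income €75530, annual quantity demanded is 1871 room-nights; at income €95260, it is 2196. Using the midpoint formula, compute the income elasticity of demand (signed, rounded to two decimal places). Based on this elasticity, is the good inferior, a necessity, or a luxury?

0.69; necessity

%ΔQ = (2196 − 1871)/[( 1871 + 2196)/2] = 325/2033.5 = 0.159822…
%ΔIncome = (95260 − 75530)/[( 75530 + 95260)/2] = 19730/85395 = 0.231043…
E_income = (325/2033.5) / (19730/85395) = 0.6917…
0 < E_income < 1 ⇒ normal good, necessity.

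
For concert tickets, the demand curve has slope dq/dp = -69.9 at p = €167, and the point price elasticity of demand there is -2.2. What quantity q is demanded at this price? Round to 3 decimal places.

5306.045

Ed = (dq/dp)·(p/q) ⇒ q = (dq/dp)·p/Ed = (-69.9)·167/(-2.2) = 5306.04545…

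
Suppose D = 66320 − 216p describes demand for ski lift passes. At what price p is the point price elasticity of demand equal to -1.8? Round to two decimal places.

197.38

Ed = −216p/(66320 − 216p). Set this equal to -1.8:
216p = 1.8·(66320 − 216p) ⇒ 216p(1 + 1.8) = 1.8·66320
p = 1.8·66320 / (216·2.8) = 197.3809…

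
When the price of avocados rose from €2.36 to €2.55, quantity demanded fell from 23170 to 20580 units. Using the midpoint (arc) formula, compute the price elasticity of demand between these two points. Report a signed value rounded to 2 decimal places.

%ΔQ = (20580 − 23170) / [(23170 + 20580)/2] = -2590/21875 = -0.1184
%ΔP = (2.55 − 2.36) / [(2.36 + 2.55)/2] = 0.19/2.455 = 0.077393…
Arc Ed = %ΔQ / %ΔP = (-2590/21875) / (0.19/2.455) = -1.5298…

-1.53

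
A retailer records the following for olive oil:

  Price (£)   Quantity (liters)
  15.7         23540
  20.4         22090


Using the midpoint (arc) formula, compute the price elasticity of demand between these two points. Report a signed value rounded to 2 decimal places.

-0.24

%ΔQ = (22090 − 23540) / [(23540 + 22090)/2] = -1450/22815 = -0.063554…
%ΔP = (20.4 − 15.7) / [(15.7 + 20.4)/2] = 4.7/18.05 = 0.260387…
Arc Ed = %ΔQ / %ΔP = (-1450/22815) / (4.7/18.05) = -0.2440…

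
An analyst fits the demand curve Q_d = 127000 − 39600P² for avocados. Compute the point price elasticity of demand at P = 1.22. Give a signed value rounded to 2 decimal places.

dQ_d/dP = −2·39600·P = -96624. At P = 1.22, Q_d = 68059.36.
Ed = (dQ_d/dP)·(P/Q_d) = (-96624) × (1.22/68059.36) = -1.7320…

-1.73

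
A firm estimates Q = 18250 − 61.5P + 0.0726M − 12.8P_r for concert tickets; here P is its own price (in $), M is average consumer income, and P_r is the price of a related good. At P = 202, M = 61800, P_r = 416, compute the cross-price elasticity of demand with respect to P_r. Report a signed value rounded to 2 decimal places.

At the given values, Q = 18250 − 61.5(202) + 0.0726(61800) − 12.8(416) = 4988.88.
∂Q/∂P_r = -12.8.
E = (-12.8) × (416/4988.88) = -1.0673…

-1.07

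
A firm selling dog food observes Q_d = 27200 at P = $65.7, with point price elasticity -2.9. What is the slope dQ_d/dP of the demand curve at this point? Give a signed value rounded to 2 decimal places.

-1200.61

Ed = (dQ_d/dP)·(P/Q_d) ⇒ dQ_d/dP = Ed·Q_d/P = (-2.9)·27200/65.7 = -1200.6088…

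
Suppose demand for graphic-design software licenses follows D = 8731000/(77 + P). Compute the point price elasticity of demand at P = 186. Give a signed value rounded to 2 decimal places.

dD/dP = −8731000/(77 + P)² = -126.227. At P = 186, D = 33197.7.
Ed = (dD/dP)·(P/D) = (-126.227) × (186/33197.7) = -0.7072…

-0.71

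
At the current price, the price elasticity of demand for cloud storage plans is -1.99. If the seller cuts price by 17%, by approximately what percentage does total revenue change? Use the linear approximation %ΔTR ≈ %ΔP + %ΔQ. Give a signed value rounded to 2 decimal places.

%ΔQ ≈ Ed × %ΔP = (-1.99) × (-17%) = +33.8300%
%ΔTR ≈ %ΔP + %ΔQ = (-17%) + (+33.8300%) = +16.8300%

+16.83%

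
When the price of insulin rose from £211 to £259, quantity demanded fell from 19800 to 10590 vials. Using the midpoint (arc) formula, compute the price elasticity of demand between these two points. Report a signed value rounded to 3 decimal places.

%ΔQ = (10590 − 19800) / [(19800 + 10590)/2] = -9210/15195 = -0.606120…
%ΔP = (259 − 211) / [(211 + 259)/2] = 48/235 = 0.204255…
Arc Ed = %ΔQ / %ΔP = (-9210/15195) / (48/235) = -2.96746…

-2.967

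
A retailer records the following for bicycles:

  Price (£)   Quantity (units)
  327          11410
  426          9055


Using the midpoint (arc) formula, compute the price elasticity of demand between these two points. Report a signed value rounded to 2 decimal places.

%ΔQ = (9055 − 11410) / [(11410 + 9055)/2] = -2355/10232.5 = -0.230149…
%ΔP = (426 − 327) / [(327 + 426)/2] = 99/376.5 = 0.262948…
Arc Ed = %ΔQ / %ΔP = (-2355/10232.5) / (99/376.5) = -0.8752…

-0.88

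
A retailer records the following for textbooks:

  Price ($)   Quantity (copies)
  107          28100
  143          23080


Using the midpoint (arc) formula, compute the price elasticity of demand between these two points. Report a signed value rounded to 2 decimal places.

%ΔQ = (23080 − 28100) / [(28100 + 23080)/2] = -5020/25590 = -0.196170…
%ΔP = (143 − 107) / [(107 + 143)/2] = 36/125 = 0.288
Arc Ed = %ΔQ / %ΔP = (-5020/25590) / (36/125) = -0.6811…

-0.68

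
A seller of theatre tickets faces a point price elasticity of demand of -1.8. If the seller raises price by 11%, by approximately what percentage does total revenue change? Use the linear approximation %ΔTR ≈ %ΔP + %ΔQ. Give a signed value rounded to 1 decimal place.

-8.8%

%ΔQ ≈ Ed × %ΔP = (-1.8) × (+11%) = -19.8000%
%ΔTR ≈ %ΔP + %ΔQ = (+11%) + (-19.8000%) = -8.8000%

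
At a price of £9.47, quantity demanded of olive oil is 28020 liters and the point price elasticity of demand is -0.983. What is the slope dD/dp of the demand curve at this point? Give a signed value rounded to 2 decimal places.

-2908.52

Ed = (dD/dp)·(p/D) ⇒ dD/dp = Ed·D/p = (-0.983)·28020/9.47 = -2908.5174…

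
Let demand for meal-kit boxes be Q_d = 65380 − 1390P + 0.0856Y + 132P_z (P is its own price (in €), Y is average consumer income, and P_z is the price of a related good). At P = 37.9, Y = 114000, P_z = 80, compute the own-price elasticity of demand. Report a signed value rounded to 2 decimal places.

-1.60

At the given values, Q_d = 65380 − 1390(37.9) + 0.0856(114000) + 132(80) = 33017.4.
∂Q_d/∂P = −1390.
E = (-1390) × (37.9/33017.4) = -1.5955…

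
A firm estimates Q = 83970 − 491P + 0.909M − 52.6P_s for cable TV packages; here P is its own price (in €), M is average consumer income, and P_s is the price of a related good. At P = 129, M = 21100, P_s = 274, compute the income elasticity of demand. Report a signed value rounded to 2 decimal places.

0.76

At the given values, Q = 83970 − 491(129) + 0.909(21100) − 52.6(274) = 25398.5.
∂Q/∂M = 0.909.
E = (0.909) × (21100/25398.5) = 0.7551…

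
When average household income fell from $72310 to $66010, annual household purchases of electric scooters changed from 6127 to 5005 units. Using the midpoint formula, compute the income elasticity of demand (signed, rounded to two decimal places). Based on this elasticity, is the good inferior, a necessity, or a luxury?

2.21; luxury

%ΔQ = (5005 − 6127)/[( 6127 + 5005)/2] = -1122/5566 = -0.201581…
%ΔIncome = (66010 − 72310)/[( 72310 + 66010)/2] = -6300/69160 = -0.091093…
E_income = (-1122/5566) / (-6300/69160) = 2.2129…
E_income > 1 ⇒ normal good, luxury.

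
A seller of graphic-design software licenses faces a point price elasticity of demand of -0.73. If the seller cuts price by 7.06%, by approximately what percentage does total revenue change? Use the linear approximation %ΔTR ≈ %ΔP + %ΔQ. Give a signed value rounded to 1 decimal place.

-1.9%

%ΔQ ≈ Ed × %ΔP = (-0.73) × (-7.06%) = +5.1538%
%ΔTR ≈ %ΔP + %ΔQ = (-7.06%) + (+5.1538%) = -1.9062%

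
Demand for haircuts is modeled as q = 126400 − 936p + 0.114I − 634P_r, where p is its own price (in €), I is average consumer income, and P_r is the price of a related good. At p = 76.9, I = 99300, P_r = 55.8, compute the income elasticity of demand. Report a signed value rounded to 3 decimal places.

At the given values, q = 126400 − 936(76.9) + 0.114(99300) − 634(55.8) = 30364.6.
∂q/∂I = 0.114.
E = (0.114) × (99300/30364.6) = 0.37280…

0.373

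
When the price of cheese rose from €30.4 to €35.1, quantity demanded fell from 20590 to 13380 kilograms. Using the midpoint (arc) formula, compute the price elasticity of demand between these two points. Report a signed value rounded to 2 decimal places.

%ΔQ = (13380 − 20590) / [(20590 + 13380)/2] = -7210/16985 = -0.424492…
%ΔP = (35.1 − 30.4) / [(30.4 + 35.1)/2] = 4.7/32.75 = 0.143511…
Arc Ed = %ΔQ / %ΔP = (-7210/16985) / (4.7/32.75) = -2.9578…

-2.96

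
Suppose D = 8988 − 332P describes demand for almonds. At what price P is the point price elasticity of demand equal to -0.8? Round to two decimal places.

12.03

Ed = −332P/(8988 − 332P). Set this equal to -0.8:
332P = 0.8·(8988 − 332P) ⇒ 332P(1 + 0.8) = 0.8·8988
P = 0.8·8988 / (332·1.8) = 12.0321…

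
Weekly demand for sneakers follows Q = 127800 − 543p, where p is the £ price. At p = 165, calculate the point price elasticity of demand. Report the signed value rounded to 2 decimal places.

-2.35

dQ/dp = −543. At p = 165, Q = 127800 − 543(165) = 38205.
Ed = (dQ/dp)·(p/Q) = −543 × (165/38205) = -2.3451…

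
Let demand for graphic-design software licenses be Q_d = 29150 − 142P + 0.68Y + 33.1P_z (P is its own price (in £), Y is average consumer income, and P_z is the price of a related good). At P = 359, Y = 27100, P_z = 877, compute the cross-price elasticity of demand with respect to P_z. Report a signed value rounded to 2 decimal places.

1.13

At the given values, Q_d = 29150 − 142(359) + 0.68(27100) + 33.1(877) = 25628.7.
∂Q_d/∂P_z = 33.1.
E = (33.1) × (877/25628.7) = 1.1326…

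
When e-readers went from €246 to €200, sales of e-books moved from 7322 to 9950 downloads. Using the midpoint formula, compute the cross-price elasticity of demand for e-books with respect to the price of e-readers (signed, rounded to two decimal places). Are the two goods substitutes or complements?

-1.48; complements

%ΔQ_{e-books} = (9950 − 7322)/avg = 2628/8636 = 0.304307…
%ΔP_{e-readers} = (200 − 246)/avg = -46/223 = -0.206278…
E_cross = (2628/8636) / (-46/223) = -1.4752…
E_cross < 0 ⇒ the goods are complements.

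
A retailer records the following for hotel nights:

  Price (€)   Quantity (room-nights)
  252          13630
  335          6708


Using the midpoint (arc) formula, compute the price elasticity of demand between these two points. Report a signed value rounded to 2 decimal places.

-2.41

%ΔQ = (6708 − 13630) / [(13630 + 6708)/2] = -6922/10169 = -0.680696…
%ΔP = (335 − 252) / [(252 + 335)/2] = 83/293.5 = 0.282793…
Arc Ed = %ΔQ / %ΔP = (-6922/10169) / (83/293.5) = -2.4070…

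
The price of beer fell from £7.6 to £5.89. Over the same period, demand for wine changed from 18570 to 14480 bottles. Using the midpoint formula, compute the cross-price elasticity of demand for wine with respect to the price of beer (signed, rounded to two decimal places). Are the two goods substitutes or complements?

0.98; substitutes

%ΔQ_{wine} = (14480 − 18570)/avg = -4090/16525 = -0.247503…
%ΔP_{beer} = (5.89 − 7.6)/avg = -1.71/6.745 = -0.253521…
E_cross = (-4090/16525) / (-1.71/6.745) = 0.9762…
E_cross > 0 ⇒ the goods are substitutes.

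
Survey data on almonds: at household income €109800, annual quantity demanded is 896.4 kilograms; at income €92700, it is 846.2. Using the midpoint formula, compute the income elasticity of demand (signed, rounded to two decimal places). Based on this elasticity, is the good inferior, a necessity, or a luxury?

%ΔQ = (846.2 − 896.4)/[( 896.4 + 846.2)/2] = -50.2/871.3 = -0.057615…
%ΔIncome = (92700 − 109800)/[( 109800 + 92700)/2] = -17100/101250 = -0.168888…
E_income = (-50.2/871.3) / (-17100/101250) = 0.3411…
0 < E_income < 1 ⇒ normal good, necessity.

0.34; necessity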